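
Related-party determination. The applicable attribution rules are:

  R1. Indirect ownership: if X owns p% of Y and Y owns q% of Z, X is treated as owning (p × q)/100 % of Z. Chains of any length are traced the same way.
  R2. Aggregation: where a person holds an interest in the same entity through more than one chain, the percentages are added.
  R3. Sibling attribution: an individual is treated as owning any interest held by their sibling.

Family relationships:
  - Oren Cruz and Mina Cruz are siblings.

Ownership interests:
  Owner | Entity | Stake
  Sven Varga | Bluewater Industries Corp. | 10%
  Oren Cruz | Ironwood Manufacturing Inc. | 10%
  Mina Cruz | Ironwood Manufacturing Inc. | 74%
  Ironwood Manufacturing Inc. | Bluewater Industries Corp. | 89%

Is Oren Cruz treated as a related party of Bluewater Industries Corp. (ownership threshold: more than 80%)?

By sibling attribution (R3), Oren Cruz is treated as also owning Mina Cruz's interest in Ironwood Manufacturing Inc, giving 10% + 74% = 84%.
Chain via Ironwood Manufacturing Inc. (R1): 84% × 89% = 74.76% of Bluewater Industries Corp.
74.76% does not exceed the 80% threshold, so Oren is not a related party to Bluewater Industries Corp.

No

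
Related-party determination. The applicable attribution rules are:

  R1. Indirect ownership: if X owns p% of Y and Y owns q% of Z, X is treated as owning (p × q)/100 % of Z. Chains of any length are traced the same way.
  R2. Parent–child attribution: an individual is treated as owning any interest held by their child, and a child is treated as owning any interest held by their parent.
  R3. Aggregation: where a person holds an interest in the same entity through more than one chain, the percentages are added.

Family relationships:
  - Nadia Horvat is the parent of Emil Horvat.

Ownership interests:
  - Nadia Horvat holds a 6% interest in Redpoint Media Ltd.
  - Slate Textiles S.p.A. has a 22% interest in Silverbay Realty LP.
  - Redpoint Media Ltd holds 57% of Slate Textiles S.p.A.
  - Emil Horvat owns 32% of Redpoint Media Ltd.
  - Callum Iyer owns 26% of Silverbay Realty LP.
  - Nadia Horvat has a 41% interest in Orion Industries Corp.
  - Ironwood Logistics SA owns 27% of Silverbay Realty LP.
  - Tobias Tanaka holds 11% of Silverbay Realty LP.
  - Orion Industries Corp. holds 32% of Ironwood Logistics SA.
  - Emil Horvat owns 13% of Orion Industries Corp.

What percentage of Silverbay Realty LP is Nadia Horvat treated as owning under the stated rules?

By parent–child attribution (R2), Nadia Horvat is treated as also owning Emil Horvat's interest in Redpoint Media Ltd, giving 6% + 32% = 38%.
By parent–child attribution (R2), Nadia Horvat is treated as also owning Emil Horvat's interest in Orion Industries Corp, giving 41% + 13% = 54%.
Chain via Redpoint Media Ltd → Slate Textiles S.p.A. (R1): 38% × 57% × 22% = 4.7652% of Silverbay Realty LP.
Chain via Orion Industries Corp. → Ironwood Logistics SA (R1): 54% × 32% × 27% = 4.6656% of Silverbay Realty LP.
Aggregating (R3): 4.7652% + 4.6656% = 9.4308%.

9.4308%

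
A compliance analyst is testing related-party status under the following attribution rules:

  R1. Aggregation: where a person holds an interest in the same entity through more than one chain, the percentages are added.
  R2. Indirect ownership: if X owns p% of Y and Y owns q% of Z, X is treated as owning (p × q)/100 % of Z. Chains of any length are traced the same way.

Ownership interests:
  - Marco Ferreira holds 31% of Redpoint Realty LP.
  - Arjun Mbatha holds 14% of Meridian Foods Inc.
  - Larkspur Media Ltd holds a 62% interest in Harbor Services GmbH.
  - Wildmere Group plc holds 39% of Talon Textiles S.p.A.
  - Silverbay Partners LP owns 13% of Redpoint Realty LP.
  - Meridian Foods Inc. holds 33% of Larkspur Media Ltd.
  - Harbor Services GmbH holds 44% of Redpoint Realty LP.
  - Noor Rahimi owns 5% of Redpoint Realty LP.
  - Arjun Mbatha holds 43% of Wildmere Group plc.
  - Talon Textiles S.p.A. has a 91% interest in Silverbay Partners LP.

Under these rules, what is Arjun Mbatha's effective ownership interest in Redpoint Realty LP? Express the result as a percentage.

Chain via Meridian Foods Inc. → Larkspur Media Ltd → Harbor Services GmbH (R2): 14% × 33% × 62% × 44% = 1.260336% of Redpoint Realty LP.
Chain via Wildmere Group plc → Talon Textiles S.p.A. → Silverbay Partners LP (R2): 43% × 39% × 91% × 13% = 1.983891% of Redpoint Realty LP.
Aggregating (R1): 1.260336% + 1.983891% = 3.244227%.

3.244227%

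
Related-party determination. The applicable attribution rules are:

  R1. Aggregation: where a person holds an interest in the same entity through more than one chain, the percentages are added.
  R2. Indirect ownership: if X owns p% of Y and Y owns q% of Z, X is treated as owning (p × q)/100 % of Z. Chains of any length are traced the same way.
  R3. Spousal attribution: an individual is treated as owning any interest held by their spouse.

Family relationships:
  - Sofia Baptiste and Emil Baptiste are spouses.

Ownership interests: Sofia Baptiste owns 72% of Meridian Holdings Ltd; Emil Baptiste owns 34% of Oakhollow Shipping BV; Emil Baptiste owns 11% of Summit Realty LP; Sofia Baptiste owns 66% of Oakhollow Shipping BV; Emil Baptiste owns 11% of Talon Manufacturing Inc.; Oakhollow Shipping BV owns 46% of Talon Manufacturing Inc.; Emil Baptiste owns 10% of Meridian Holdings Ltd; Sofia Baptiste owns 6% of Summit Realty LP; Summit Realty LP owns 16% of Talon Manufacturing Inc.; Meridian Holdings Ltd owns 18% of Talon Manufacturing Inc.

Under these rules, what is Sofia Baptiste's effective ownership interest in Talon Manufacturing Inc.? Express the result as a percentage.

74.48%

By spousal attribution (R3), Sofia Baptiste is treated as also owning Emil Baptiste's interest in Summit Realty LP, giving 6% + 11% = 17%.
By spousal attribution (R3), Sofia Baptiste is treated as also owning Emil Baptiste's interest in Oakhollow Shipping BV, giving 66% + 34% = 100%.
By spousal attribution (R3), Sofia Baptiste is treated as also owning Emil Baptiste's interest in Meridian Holdings Ltd, giving 72% + 10% = 82%.
By spousal attribution (R3), Sofia Baptiste is treated as owning Emil Baptiste's 11% interest in Talon Manufacturing Inc.
Chain via Summit Realty LP (R2): 17% × 16% = 2.72% of Talon Manufacturing Inc.
Chain via Oakhollow Shipping BV (R2): 100% × 46% = 46% of Talon Manufacturing Inc.
Chain via Meridian Holdings Ltd (R2): 82% × 18% = 14.76% of Talon Manufacturing Inc.
Direct interest in Talon Manufacturing Inc: 11%.
Aggregating (R1): 2.72% + 46% + 14.76% + 11% = 74.48%.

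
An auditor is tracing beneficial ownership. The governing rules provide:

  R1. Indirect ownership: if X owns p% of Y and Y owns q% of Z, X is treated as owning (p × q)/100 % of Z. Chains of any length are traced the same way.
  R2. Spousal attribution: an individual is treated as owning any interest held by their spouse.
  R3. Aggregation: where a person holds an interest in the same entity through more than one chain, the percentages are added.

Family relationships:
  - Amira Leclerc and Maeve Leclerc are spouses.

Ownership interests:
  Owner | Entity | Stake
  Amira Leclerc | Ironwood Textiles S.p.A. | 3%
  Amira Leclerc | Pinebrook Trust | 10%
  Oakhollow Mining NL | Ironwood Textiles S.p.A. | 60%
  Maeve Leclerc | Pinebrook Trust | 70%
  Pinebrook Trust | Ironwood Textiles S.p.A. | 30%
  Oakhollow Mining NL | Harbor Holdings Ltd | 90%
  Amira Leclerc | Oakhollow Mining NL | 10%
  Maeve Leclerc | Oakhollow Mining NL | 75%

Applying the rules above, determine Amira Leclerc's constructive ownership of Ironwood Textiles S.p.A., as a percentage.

By spousal attribution (R2), Amira Leclerc is treated as also owning Maeve Leclerc's interest in Pinebrook Trust, giving 10% + 70% = 80%.
By spousal attribution (R2), Amira Leclerc is treated as also owning Maeve Leclerc's interest in Oakhollow Mining NL, giving 10% + 75% = 85%.
Chain via Pinebrook Trust (R1): 80% × 30% = 24% of Ironwood Textiles S.p.A.
Chain via Oakhollow Mining NL (R1): 85% × 60% = 51% of Ironwood Textiles S.p.A.
Direct interest in Ironwood Textiles S.p.A: 3%.
Aggregating (R3): 24% + 51% + 3% = 78%.

78%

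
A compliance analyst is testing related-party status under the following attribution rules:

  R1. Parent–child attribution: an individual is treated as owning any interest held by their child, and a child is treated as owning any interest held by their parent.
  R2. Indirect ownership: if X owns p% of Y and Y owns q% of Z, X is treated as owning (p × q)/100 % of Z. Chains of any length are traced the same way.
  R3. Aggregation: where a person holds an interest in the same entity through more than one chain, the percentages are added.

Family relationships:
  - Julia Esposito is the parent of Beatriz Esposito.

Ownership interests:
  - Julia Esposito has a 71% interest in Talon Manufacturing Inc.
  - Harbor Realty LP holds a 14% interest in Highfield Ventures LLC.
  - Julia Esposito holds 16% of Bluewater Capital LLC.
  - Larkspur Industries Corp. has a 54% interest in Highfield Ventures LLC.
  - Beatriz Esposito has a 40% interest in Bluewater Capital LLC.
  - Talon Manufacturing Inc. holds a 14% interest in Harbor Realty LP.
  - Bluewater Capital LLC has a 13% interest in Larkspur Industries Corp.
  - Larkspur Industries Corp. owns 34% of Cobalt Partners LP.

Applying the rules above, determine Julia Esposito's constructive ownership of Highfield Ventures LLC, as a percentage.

5.3228%

By parent–child attribution (R1), Julia Esposito is treated as also owning Beatriz Esposito's interest in Bluewater Capital LLC, giving 16% + 40% = 56%.
Chain via Bluewater Capital LLC → Larkspur Industries Corp. (R2): 56% × 13% × 54% = 3.9312% of Highfield Ventures LLC.
Chain via Talon Manufacturing Inc. → Harbor Realty LP (R2): 71% × 14% × 14% = 1.3916% of Highfield Ventures LLC.
Aggregating (R3): 3.9312% + 1.3916% = 5.3228%.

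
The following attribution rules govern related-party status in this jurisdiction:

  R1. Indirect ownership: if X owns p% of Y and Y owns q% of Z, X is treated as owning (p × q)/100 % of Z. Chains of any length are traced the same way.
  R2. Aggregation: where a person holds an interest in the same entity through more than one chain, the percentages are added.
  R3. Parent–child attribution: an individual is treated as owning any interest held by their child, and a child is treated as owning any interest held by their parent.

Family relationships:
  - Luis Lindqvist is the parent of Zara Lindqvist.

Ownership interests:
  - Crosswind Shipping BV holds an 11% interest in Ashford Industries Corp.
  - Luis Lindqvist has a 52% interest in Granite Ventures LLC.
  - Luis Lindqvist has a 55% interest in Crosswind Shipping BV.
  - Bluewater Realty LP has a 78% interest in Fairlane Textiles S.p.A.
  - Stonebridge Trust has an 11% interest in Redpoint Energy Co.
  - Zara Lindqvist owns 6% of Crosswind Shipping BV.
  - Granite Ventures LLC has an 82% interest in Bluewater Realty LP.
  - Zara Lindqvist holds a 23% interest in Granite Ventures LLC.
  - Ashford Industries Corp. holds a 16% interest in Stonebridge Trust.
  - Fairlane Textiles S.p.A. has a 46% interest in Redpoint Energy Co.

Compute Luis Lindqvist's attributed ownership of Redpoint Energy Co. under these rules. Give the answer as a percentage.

22.184296%

By parent–child attribution (R3), Luis Lindqvist is treated as also owning Zara Lindqvist's interest in Crosswind Shipping BV, giving 55% + 6% = 61%.
By parent–child attribution (R3), Luis Lindqvist is treated as also owning Zara Lindqvist's interest in Granite Ventures LLC, giving 52% + 23% = 75%.
Chain via Crosswind Shipping BV → Ashford Industries Corp. → Stonebridge Trust (R1): 61% × 11% × 16% × 11% = 0.118096% of Redpoint Energy Co.
Chain via Granite Ventures LLC → Bluewater Realty LP → Fairlane Textiles S.p.A. (R1): 75% × 82% × 78% × 46% = 22.0662% of Redpoint Energy Co.
Aggregating (R2): 0.118096% + 22.0662% = 22.184296%.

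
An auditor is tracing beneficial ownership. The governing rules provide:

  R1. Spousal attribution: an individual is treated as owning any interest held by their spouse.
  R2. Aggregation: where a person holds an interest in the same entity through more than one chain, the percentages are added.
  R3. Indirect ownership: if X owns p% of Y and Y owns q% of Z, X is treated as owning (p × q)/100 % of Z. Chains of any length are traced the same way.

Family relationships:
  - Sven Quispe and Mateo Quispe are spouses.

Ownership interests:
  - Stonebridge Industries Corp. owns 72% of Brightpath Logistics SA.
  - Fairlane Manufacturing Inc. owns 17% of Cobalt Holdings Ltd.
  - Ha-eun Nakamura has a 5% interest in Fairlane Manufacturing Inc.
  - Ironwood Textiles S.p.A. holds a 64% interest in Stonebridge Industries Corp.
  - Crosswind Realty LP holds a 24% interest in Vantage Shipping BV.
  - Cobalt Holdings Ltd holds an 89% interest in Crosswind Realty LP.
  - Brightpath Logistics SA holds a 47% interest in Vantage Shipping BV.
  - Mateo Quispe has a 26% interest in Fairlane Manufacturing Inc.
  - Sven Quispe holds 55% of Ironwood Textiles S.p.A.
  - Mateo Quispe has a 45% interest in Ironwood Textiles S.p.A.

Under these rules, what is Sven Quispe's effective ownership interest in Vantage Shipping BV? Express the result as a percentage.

By spousal attribution (R1), Sven Quispe is treated as also owning Mateo Quispe's interest in Ironwood Textiles S.p.A, giving 55% + 45% = 100%.
By spousal attribution (R1), Sven Quispe is treated as owning Mateo Quispe's 26% interest in Fairlane Manufacturing Inc.
Chain via Ironwood Textiles S.p.A. → Stonebridge Industries Corp. → Brightpath Logistics SA (R3): 100% × 64% × 72% × 47% = 21.6576% of Vantage Shipping BV.
Chain via Fairlane Manufacturing Inc. → Cobalt Holdings Ltd → Crosswind Realty LP (R3): 26% × 17% × 89% × 24% = 0.944112% of Vantage Shipping BV.
Aggregating (R2): 21.6576% + 0.944112% = 22.601712%.

22.601712%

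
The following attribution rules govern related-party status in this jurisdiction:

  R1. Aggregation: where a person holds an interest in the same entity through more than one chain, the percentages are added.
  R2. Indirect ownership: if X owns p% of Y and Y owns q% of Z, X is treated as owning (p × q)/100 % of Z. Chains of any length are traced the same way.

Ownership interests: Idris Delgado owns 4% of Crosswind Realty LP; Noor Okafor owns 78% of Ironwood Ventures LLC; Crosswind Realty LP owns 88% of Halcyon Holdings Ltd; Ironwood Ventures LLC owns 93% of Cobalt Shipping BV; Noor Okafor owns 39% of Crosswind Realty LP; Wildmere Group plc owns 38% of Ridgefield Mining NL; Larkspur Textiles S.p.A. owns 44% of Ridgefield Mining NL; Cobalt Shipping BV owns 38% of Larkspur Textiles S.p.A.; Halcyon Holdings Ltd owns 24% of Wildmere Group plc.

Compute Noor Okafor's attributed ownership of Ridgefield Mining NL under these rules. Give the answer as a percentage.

Chain via Crosswind Realty LP → Halcyon Holdings Ltd → Wildmere Group plc (R2): 39% × 88% × 24% × 38% = 3.129984% of Ridgefield Mining NL.
Chain via Ironwood Ventures LLC → Cobalt Shipping BV → Larkspur Textiles S.p.A. (R2): 78% × 93% × 38% × 44% = 12.128688% of Ridgefield Mining NL.
Aggregating (R1): 3.129984% + 12.128688% = 15.258672%.

15.258672%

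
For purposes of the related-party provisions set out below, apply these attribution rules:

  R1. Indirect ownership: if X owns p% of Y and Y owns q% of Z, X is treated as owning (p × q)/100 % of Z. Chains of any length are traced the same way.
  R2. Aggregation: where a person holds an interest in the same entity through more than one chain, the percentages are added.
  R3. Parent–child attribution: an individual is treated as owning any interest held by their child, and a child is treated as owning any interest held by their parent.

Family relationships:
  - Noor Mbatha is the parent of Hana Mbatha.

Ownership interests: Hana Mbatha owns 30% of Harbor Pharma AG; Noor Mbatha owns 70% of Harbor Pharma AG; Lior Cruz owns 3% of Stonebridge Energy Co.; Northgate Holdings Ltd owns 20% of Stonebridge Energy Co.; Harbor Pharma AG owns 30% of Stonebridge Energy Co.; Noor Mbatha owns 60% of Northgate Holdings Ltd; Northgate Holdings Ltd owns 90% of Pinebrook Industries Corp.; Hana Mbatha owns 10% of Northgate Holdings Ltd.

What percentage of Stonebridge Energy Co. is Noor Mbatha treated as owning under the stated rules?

44%

By parent–child attribution (R3), Noor Mbatha is treated as also owning Hana Mbatha's interest in Northgate Holdings Ltd, giving 60% + 10% = 70%.
By parent–child attribution (R3), Noor Mbatha is treated as also owning Hana Mbatha's interest in Harbor Pharma AG, giving 70% + 30% = 100%.
Chain via Northgate Holdings Ltd (R1): 70% × 20% = 14% of Stonebridge Energy Co.
Chain via Harbor Pharma AG (R1): 100% × 30% = 30% of Stonebridge Energy Co.
Aggregating (R2): 14% + 30% = 44%.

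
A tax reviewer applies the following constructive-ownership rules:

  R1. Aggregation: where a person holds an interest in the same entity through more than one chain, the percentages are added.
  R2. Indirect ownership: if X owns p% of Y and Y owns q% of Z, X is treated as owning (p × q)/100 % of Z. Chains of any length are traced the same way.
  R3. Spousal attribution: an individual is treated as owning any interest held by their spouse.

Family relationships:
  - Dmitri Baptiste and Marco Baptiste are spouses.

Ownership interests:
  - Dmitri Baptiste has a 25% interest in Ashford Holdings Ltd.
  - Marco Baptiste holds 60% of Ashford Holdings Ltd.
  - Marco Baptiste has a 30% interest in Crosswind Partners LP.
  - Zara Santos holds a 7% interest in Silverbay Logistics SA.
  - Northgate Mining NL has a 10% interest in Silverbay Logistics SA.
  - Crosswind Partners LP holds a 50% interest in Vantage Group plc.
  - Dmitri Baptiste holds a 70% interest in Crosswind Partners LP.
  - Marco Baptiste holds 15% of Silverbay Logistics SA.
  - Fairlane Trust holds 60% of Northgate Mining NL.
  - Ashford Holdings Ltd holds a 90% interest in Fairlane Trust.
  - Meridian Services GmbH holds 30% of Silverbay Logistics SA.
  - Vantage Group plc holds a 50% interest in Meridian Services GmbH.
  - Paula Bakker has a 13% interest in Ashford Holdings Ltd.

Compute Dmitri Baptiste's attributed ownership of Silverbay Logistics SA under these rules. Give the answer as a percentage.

27.09%

By spousal attribution (R3), Dmitri Baptiste is treated as also owning Marco Baptiste's interest in Crosswind Partners LP, giving 70% + 30% = 100%.
By spousal attribution (R3), Dmitri Baptiste is treated as also owning Marco Baptiste's interest in Ashford Holdings Ltd, giving 25% + 60% = 85%.
By spousal attribution (R3), Dmitri Baptiste is treated as owning Marco Baptiste's 15% interest in Silverbay Logistics SA.
Chain via Crosswind Partners LP → Vantage Group plc → Meridian Services GmbH (R2): 100% × 50% × 50% × 30% = 7.5% of Silverbay Logistics SA.
Chain via Ashford Holdings Ltd → Fairlane Trust → Northgate Mining NL (R2): 85% × 90% × 60% × 10% = 4.59% of Silverbay Logistics SA.
Direct interest in Silverbay Logistics SA: 15%.
Aggregating (R1): 7.5% + 4.59% + 15% = 27.09%.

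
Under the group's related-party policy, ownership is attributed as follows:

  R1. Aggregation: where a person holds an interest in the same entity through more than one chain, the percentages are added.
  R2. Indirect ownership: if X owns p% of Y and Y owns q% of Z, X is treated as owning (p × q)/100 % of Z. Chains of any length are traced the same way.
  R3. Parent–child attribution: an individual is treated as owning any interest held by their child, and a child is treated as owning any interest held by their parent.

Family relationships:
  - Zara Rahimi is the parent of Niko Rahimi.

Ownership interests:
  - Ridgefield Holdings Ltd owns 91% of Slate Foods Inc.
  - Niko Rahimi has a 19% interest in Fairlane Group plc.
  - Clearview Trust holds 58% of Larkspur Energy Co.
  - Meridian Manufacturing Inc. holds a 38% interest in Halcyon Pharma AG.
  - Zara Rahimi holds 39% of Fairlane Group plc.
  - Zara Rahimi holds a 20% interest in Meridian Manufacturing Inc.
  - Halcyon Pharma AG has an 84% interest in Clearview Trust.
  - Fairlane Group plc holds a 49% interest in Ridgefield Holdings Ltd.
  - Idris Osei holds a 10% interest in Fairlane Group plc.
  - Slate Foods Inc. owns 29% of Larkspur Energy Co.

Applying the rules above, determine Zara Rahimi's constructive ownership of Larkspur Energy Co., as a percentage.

By parent–child attribution (R3), Zara Rahimi is treated as also owning Niko Rahimi's interest in Fairlane Group plc, giving 39% + 19% = 58%.
Chain via Meridian Manufacturing Inc. → Halcyon Pharma AG → Clearview Trust (R2): 20% × 38% × 84% × 58% = 3.70272% of Larkspur Energy Co.
Chain via Fairlane Group plc → Ridgefield Holdings Ltd → Slate Foods Inc. (R2): 58% × 49% × 91% × 29% = 7.500038% of Larkspur Energy Co.
Aggregating (R1): 3.70272% + 7.500038% = 11.202758%.

11.202758%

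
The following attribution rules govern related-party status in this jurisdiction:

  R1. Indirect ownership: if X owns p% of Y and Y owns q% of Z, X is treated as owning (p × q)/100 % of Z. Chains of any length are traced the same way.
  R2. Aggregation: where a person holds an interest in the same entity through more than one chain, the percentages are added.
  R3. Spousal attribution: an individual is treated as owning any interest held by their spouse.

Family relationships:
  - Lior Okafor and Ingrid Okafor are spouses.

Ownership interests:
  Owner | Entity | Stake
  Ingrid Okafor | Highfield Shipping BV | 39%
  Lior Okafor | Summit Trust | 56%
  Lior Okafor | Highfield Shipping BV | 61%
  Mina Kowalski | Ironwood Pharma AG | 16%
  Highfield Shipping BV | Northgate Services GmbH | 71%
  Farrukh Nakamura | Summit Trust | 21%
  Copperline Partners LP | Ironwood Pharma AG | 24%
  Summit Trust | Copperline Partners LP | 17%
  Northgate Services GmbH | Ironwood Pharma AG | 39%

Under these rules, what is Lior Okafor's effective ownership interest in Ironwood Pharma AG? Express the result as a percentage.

By spousal attribution (R3), Lior Okafor is treated as also owning Ingrid Okafor's interest in Highfield Shipping BV, giving 61% + 39% = 100%.
Chain via Highfield Shipping BV → Northgate Services GmbH (R1): 100% × 71% × 39% = 27.69% of Ironwood Pharma AG.
Chain via Summit Trust → Copperline Partners LP (R1): 56% × 17% × 24% = 2.2848% of Ironwood Pharma AG.
Aggregating (R2): 27.69% + 2.2848% = 29.9748%.

29.9748%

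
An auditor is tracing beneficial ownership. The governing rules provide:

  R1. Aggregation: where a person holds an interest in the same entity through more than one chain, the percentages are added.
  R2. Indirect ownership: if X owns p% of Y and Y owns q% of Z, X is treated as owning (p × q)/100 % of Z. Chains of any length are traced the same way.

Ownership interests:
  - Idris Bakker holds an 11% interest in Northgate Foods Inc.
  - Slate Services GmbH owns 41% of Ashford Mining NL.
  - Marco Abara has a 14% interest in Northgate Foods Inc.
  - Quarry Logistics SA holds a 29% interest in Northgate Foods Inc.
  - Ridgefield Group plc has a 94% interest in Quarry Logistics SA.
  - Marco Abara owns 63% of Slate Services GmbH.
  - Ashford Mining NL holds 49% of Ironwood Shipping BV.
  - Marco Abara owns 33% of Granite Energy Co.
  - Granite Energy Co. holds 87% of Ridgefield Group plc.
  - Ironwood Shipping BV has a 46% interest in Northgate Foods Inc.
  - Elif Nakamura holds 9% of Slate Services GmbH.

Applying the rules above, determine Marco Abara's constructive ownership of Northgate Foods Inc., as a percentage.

Chain via Granite Energy Co. → Ridgefield Group plc → Quarry Logistics SA (R2): 33% × 87% × 94% × 29% = 7.826346% of Northgate Foods Inc.
Chain via Slate Services GmbH → Ashford Mining NL → Ironwood Shipping BV (R2): 63% × 41% × 49% × 46% = 5.822082% of Northgate Foods Inc.
Direct interest in Northgate Foods Inc: 14%.
Aggregating (R1): 7.826346% + 5.822082% + 14% = 27.648428%.

27.648428%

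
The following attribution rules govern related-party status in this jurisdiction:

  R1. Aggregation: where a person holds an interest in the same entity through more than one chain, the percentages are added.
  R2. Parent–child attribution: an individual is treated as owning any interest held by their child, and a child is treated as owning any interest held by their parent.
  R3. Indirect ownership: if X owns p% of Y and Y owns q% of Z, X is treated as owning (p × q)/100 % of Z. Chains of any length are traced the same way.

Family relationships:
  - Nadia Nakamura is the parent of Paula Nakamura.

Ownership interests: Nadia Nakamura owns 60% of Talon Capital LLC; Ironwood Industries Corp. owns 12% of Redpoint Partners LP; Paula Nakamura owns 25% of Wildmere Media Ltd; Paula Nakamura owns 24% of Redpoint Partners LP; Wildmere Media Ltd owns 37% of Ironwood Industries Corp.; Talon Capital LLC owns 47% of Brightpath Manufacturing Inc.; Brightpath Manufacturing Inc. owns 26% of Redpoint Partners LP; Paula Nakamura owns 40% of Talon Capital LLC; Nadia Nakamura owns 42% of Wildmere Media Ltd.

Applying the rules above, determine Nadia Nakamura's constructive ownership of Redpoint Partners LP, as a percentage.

By parent–child attribution (R2), Nadia Nakamura is treated as also owning Paula Nakamura's interest in Talon Capital LLC, giving 60% + 40% = 100%.
By parent–child attribution (R2), Nadia Nakamura is treated as also owning Paula Nakamura's interest in Wildmere Media Ltd, giving 42% + 25% = 67%.
By parent–child attribution (R2), Nadia Nakamura is treated as owning Paula Nakamura's 24% interest in Redpoint Partners LP.
Chain via Talon Capital LLC → Brightpath Manufacturing Inc. (R3): 100% × 47% × 26% = 12.22% of Redpoint Partners LP.
Chain via Wildmere Media Ltd → Ironwood Industries Corp. (R3): 67% × 37% × 12% = 2.9748% of Redpoint Partners LP.
Direct interest in Redpoint Partners LP: 24%.
Aggregating (R1): 12.22% + 2.9748% + 24% = 39.1948%.

39.1948%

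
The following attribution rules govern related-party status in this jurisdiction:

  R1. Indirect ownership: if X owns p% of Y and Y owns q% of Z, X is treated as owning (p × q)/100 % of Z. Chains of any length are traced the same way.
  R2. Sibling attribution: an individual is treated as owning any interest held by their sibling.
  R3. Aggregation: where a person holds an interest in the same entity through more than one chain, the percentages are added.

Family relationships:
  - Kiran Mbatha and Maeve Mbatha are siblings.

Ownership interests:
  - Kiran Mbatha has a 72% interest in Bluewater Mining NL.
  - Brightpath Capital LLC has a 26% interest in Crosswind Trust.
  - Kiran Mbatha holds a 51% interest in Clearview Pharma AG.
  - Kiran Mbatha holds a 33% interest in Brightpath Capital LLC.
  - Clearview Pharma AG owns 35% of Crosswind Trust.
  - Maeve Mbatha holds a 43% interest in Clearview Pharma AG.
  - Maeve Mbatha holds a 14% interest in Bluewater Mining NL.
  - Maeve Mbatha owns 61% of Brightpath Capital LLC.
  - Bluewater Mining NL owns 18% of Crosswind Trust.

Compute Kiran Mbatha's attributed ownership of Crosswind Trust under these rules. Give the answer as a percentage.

By sibling attribution (R2), Kiran Mbatha is treated as also owning Maeve Mbatha's interest in Bluewater Mining NL, giving 72% + 14% = 86%.
By sibling attribution (R2), Kiran Mbatha is treated as also owning Maeve Mbatha's interest in Brightpath Capital LLC, giving 33% + 61% = 94%.
By sibling attribution (R2), Kiran Mbatha is treated as also owning Maeve Mbatha's interest in Clearview Pharma AG, giving 51% + 43% = 94%.
Chain via Bluewater Mining NL (R1): 86% × 18% = 15.48% of Crosswind Trust.
Chain via Brightpath Capital LLC (R1): 94% × 26% = 24.44% of Crosswind Trust.
Chain via Clearview Pharma AG (R1): 94% × 35% = 32.9% of Crosswind Trust.
Aggregating (R3): 15.48% + 24.44% + 32.9% = 72.82%.

72.82%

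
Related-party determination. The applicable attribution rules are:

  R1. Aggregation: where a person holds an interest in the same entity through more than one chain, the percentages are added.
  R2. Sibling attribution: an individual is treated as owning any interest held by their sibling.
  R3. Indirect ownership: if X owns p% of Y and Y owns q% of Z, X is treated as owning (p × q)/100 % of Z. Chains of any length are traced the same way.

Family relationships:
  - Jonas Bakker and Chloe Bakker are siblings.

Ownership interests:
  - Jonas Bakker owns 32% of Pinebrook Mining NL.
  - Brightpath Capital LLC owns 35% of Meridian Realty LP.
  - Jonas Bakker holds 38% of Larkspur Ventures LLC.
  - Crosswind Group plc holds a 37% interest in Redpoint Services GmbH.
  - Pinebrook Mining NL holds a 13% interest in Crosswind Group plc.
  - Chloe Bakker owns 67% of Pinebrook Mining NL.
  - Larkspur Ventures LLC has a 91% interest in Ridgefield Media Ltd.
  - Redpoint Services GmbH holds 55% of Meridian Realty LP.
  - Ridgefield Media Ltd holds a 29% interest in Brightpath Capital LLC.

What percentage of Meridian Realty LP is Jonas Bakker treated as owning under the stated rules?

By sibling attribution (R2), Jonas Bakker is treated as also owning Chloe Bakker's interest in Pinebrook Mining NL, giving 32% + 67% = 99%.
Chain via Pinebrook Mining NL → Crosswind Group plc → Redpoint Services GmbH (R3): 99% × 13% × 37% × 55% = 2.619045% of Meridian Realty LP.
Chain via Larkspur Ventures LLC → Ridgefield Media Ltd → Brightpath Capital LLC (R3): 38% × 91% × 29% × 35% = 3.50987% of Meridian Realty LP.
Aggregating (R1): 2.619045% + 3.50987% = 6.128915%.

6.128915%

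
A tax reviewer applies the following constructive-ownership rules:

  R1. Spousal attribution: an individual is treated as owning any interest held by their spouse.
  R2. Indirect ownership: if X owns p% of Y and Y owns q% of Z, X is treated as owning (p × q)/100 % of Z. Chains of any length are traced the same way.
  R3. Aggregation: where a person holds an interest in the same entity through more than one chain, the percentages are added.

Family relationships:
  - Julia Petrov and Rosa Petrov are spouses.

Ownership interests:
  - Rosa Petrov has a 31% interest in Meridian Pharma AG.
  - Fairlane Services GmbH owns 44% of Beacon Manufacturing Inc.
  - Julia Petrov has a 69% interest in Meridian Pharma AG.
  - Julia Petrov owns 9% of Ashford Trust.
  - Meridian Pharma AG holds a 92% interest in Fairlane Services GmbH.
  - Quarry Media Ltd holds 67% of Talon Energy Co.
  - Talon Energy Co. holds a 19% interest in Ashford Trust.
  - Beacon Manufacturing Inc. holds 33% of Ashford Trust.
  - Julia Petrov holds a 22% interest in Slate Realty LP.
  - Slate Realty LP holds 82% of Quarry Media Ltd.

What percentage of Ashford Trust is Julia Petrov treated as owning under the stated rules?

24.654892%

By spousal attribution (R1), Julia Petrov is treated as also owning Rosa Petrov's interest in Meridian Pharma AG, giving 69% + 31% = 100%.
Chain via Meridian Pharma AG → Fairlane Services GmbH → Beacon Manufacturing Inc. (R2): 100% × 92% × 44% × 33% = 13.3584% of Ashford Trust.
Chain via Slate Realty LP → Quarry Media Ltd → Talon Energy Co. (R2): 22% × 82% × 67% × 19% = 2.296492% of Ashford Trust.
Direct interest in Ashford Trust: 9%.
Aggregating (R3): 13.3584% + 2.296492% + 9% = 24.654892%.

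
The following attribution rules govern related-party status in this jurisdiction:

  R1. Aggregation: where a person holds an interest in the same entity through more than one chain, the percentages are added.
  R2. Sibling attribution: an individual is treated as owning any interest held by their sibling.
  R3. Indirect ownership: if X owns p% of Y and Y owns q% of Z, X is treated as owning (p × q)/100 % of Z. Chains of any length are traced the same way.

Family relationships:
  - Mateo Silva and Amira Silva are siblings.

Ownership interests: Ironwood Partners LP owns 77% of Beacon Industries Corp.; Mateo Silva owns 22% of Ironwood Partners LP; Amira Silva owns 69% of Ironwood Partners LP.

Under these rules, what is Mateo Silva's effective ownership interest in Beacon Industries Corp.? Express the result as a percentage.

70.07%

By sibling attribution (R2), Mateo Silva is treated as also owning Amira Silva's interest in Ironwood Partners LP, giving 22% + 69% = 91%.
Chain via Ironwood Partners LP (R3): 91% × 77% = 70.07% of Beacon Industries Corp.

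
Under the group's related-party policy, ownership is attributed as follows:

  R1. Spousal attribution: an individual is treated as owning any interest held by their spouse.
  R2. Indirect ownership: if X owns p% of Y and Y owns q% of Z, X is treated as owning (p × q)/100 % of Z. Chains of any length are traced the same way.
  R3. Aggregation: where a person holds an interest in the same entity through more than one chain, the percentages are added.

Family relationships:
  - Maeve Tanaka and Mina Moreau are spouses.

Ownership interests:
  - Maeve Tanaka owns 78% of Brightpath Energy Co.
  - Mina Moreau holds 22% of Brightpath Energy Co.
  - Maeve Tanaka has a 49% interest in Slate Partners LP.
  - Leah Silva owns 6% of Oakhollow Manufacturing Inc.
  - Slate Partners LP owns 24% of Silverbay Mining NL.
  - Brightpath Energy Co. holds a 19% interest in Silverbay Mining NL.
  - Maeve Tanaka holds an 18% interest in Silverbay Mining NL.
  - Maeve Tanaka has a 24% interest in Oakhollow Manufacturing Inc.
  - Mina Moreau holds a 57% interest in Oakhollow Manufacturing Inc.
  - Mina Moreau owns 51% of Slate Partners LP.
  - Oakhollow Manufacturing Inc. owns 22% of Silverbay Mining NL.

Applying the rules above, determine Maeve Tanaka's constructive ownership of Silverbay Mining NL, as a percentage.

78.82%

By spousal attribution (R1), Maeve Tanaka is treated as also owning Mina Moreau's interest in Slate Partners LP, giving 49% + 51% = 100%.
By spousal attribution (R1), Maeve Tanaka is treated as also owning Mina Moreau's interest in Oakhollow Manufacturing Inc, giving 24% + 57% = 81%.
By spousal attribution (R1), Maeve Tanaka is treated as also owning Mina Moreau's interest in Brightpath Energy Co, giving 78% + 22% = 100%.
Chain via Slate Partners LP (R2): 100% × 24% = 24% of Silverbay Mining NL.
Chain via Oakhollow Manufacturing Inc. (R2): 81% × 22% = 17.82% of Silverbay Mining NL.
Chain via Brightpath Energy Co. (R2): 100% × 19% = 19% of Silverbay Mining NL.
Direct interest in Silverbay Mining NL: 18%.
Aggregating (R3): 24% + 17.82% + 19% + 18% = 78.82%.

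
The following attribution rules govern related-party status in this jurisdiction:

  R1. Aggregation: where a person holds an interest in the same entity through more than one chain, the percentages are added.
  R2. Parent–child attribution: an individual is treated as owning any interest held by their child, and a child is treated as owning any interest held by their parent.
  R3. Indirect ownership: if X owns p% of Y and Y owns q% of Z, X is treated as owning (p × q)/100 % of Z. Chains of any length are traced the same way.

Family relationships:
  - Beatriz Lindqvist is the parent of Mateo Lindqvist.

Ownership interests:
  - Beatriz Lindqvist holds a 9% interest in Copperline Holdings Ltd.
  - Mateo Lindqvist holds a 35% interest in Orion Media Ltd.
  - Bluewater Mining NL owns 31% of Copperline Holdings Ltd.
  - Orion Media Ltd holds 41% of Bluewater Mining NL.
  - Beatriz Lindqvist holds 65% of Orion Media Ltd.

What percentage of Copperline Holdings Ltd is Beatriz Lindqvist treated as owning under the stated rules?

By parent–child attribution (R2), Beatriz Lindqvist is treated as also owning Mateo Lindqvist's interest in Orion Media Ltd, giving 65% + 35% = 100%.
Chain via Orion Media Ltd → Bluewater Mining NL (R3): 100% × 41% × 31% = 12.71% of Copperline Holdings Ltd.
Direct interest in Copperline Holdings Ltd: 9%.
Aggregating (R1): 12.71% + 9% = 21.71%.

21.71%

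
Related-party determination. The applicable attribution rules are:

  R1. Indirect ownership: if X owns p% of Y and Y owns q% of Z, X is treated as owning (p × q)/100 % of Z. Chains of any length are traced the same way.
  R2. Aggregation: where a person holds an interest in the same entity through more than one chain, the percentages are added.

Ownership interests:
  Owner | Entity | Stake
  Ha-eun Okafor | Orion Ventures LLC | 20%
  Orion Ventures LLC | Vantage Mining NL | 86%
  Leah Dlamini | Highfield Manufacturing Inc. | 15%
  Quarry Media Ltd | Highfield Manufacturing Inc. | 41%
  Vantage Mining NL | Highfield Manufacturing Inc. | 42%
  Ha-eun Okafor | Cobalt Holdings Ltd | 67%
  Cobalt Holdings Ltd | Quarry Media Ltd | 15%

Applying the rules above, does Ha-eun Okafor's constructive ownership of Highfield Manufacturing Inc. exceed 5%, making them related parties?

Yes

Chain via Cobalt Holdings Ltd → Quarry Media Ltd (R1): 67% × 15% × 41% = 4.1205% of Highfield Manufacturing Inc.
Chain via Orion Ventures LLC → Vantage Mining NL (R1): 20% × 86% × 42% = 7.224% of Highfield Manufacturing Inc.
Aggregating (R2): 4.1205% + 7.224% = 11.3445%.
11.3445% exceeds the 5% threshold, so Ha-eun is a related party to Highfield Manufacturing Inc.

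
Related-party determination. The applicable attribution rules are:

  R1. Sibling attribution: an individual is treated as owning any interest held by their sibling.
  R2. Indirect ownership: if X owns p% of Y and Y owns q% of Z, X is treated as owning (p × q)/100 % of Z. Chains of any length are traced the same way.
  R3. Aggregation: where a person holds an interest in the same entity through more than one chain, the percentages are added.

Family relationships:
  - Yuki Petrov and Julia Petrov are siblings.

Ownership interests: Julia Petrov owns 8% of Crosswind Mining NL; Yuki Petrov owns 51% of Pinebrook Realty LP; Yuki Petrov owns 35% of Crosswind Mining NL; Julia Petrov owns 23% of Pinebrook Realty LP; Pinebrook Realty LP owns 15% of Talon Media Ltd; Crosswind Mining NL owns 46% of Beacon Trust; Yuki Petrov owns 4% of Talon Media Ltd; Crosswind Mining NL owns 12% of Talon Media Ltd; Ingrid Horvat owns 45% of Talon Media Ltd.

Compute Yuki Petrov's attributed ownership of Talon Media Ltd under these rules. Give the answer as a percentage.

20.26%

By sibling attribution (R1), Yuki Petrov is treated as also owning Julia Petrov's interest in Crosswind Mining NL, giving 35% + 8% = 43%.
By sibling attribution (R1), Yuki Petrov is treated as also owning Julia Petrov's interest in Pinebrook Realty LP, giving 51% + 23% = 74%.
Chain via Crosswind Mining NL (R2): 43% × 12% = 5.16% of Talon Media Ltd.
Chain via Pinebrook Realty LP (R2): 74% × 15% = 11.1% of Talon Media Ltd.
Direct interest in Talon Media Ltd: 4%.
Aggregating (R3): 5.16% + 11.1% + 4% = 20.26%.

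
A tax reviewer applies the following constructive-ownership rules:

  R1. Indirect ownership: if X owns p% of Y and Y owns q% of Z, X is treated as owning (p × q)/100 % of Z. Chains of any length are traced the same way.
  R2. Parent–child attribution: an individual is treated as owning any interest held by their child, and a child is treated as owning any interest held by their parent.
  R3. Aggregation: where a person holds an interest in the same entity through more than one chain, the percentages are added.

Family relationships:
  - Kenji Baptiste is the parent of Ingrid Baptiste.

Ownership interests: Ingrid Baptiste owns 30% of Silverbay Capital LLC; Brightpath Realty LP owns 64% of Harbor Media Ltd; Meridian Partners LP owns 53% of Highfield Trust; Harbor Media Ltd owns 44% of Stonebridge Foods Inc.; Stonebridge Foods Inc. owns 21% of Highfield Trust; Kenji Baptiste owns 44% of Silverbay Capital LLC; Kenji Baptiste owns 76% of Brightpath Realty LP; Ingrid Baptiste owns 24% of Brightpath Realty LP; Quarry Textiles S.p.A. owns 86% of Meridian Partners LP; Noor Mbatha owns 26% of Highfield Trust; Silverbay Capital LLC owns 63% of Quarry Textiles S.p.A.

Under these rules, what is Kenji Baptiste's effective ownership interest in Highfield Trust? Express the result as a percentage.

By parent–child attribution (R2), Kenji Baptiste is treated as also owning Ingrid Baptiste's interest in Silverbay Capital LLC, giving 44% + 30% = 74%.
By parent–child attribution (R2), Kenji Baptiste is treated as also owning Ingrid Baptiste's interest in Brightpath Realty LP, giving 76% + 24% = 100%.
Chain via Silverbay Capital LLC → Quarry Textiles S.p.A. → Meridian Partners LP (R1): 74% × 63% × 86% × 53% = 21.249396% of Highfield Trust.
Chain via Brightpath Realty LP → Harbor Media Ltd → Stonebridge Foods Inc. (R1): 100% × 64% × 44% × 21% = 5.9136% of Highfield Trust.
Aggregating (R3): 21.249396% + 5.9136% = 27.162996%.

27.162996%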